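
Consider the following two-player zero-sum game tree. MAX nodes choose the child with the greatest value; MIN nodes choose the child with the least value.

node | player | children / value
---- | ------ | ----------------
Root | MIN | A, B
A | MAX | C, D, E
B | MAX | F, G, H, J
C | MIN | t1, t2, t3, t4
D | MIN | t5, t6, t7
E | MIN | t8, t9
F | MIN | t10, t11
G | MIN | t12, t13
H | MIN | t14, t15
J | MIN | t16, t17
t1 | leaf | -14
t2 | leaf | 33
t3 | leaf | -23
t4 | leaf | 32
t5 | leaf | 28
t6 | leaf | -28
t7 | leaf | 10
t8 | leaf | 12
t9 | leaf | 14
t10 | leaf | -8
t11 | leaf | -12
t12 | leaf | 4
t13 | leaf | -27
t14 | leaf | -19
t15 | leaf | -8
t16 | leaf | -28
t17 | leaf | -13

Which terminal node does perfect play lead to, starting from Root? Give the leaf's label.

C (MIN): min(-14, 33, -23, 32) = -23
D (MIN): min(28, -28, 10) = -28
E (MIN): min(12, 14) = 12
A (MAX): max(-23, -28, 12) = 12
F (MIN): min(-8, -12) = -12
G (MIN): min(4, -27) = -27
H (MIN): min(-19, -8) = -19
J (MIN): min(-28, -13) = -28
B (MAX): max(-12, -27, -19, -28) = -12
Root (MIN): min(12, -12) = -12
At Root, MIN picks B (lowest: -12).
At B, MAX picks F (highest: -12).
At F, MIN picks t11 (lowest: -12).
Terminal value -12.

t11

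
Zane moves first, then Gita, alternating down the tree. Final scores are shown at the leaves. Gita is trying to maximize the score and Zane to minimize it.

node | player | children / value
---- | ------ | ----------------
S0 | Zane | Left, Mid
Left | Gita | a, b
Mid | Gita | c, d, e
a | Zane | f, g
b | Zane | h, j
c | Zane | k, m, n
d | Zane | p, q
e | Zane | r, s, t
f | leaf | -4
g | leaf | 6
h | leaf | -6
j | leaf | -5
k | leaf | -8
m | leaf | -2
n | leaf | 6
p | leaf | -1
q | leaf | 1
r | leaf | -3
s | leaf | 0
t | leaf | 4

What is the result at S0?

a (Zane): min(-4, 6) = -4
b (Zane): min(-6, -5) = -6
Left (Gita): max(-4, -6) = -4
c (Zane): min(-8, -2, 6) = -8
d (Zane): min(-1, 1) = -1
e (Zane): min(-3, 0, 4) = -3
Mid (Gita): max(-8, -1, -3) = -1
S0 (Zane): min(-4, -1) = -4

-4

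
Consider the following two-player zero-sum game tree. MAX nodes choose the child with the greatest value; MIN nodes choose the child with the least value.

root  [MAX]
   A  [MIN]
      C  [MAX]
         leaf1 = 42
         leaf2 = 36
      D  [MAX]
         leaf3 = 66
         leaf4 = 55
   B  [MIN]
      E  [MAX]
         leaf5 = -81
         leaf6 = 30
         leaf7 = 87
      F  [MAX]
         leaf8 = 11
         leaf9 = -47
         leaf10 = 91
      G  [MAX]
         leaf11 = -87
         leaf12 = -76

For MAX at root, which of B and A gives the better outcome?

E (MAX): max(-81, 30, 87) = 87
F (MAX): max(11, -47, 91) = 91
G (MAX): max(-87, -76) = -76
B (MIN): min(87, 91, -76) = -76
C (MAX): max(42, 36) = 42
D (MAX): max(66, 55) = 66
A (MIN): min(42, 66) = 42
MAX prefers the higher value; B=-76, A=42. A is better since 42 > -76.

A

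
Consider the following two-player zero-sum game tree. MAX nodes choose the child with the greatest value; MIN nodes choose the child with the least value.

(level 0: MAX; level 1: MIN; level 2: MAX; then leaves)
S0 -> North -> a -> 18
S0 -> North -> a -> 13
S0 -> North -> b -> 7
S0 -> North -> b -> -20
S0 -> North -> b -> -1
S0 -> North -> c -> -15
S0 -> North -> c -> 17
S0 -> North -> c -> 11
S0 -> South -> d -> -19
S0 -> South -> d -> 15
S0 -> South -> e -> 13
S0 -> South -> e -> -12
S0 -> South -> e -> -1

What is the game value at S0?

a (MAX): max(18, 13) = 18
b (MAX): max(7, -20, -1) = 7
c (MAX): max(-15, 17, 11) = 17
North (MIN): min(18, 7, 17) = 7
d (MAX): max(-19, 15) = 15
e (MAX): max(13, -12, -1) = 13
South (MIN): min(15, 13) = 13
S0 (MAX): max(7, 13) = 13

13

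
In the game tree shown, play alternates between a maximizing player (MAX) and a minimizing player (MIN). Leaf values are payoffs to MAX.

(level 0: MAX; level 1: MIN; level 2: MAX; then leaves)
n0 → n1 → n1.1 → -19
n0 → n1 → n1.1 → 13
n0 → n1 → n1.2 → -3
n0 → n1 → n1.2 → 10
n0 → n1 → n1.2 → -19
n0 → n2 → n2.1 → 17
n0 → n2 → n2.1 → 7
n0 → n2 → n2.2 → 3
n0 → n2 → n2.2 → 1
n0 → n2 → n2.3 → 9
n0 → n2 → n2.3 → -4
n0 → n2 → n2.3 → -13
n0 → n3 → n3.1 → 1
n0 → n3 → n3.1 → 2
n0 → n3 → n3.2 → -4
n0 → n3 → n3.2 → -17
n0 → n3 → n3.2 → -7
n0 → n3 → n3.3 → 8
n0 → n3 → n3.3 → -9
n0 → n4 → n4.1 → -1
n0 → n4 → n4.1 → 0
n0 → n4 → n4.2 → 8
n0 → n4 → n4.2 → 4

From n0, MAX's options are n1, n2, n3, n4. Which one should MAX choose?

n1

n1.1 (MAX): max(-19, 13) = 13
n1.2 (MAX): max(-3, 10, -19) = 10
n1 (MIN): min(13, 10) = 10
n2.1 (MAX): max(17, 7) = 17
n2.2 (MAX): max(3, 1) = 3
n2.3 (MAX): max(9, -4, -13) = 9
n2 (MIN): min(17, 3, 9) = 3
n3.1 (MAX): max(1, 2) = 2
n3.2 (MAX): max(-4, -17, -7) = -4
n3.3 (MAX): max(8, -9) = 8
n3 (MIN): min(2, -4, 8) = -4
n4.1 (MAX): max(-1, 0) = 0
n4.2 (MAX): max(8, 4) = 8
n4 (MIN): min(0, 8) = 0
n0 (MAX): max(10, 3, -4, 0) = 10
MAX at n0 wants the highest of {n1=10, n2=3, n3=-4, n4=0}, so chooses n1.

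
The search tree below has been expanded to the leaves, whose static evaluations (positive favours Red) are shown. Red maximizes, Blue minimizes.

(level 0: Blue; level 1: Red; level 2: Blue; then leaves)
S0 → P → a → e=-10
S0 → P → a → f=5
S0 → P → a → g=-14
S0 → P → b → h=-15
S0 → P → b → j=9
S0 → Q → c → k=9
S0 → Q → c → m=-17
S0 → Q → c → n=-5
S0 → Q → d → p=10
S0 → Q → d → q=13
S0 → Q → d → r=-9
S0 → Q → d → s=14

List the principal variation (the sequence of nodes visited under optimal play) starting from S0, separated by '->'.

S0 -> P -> a -> g

a (Blue): min(-10, 5, -14) = -14
b (Blue): min(-15, 9) = -15
P (Red): max(-14, -15) = -14
c (Blue): min(9, -17, -5) = -17
d (Blue): min(10, 13, -9, 14) = -9
Q (Red): max(-17, -9) = -9
S0 (Blue): min(-14, -9) = -14
At S0, Blue picks P (lowest: -14).
At P, Red picks a (highest: -14).
At a, Blue picks g (lowest: -14).
Terminal value -14.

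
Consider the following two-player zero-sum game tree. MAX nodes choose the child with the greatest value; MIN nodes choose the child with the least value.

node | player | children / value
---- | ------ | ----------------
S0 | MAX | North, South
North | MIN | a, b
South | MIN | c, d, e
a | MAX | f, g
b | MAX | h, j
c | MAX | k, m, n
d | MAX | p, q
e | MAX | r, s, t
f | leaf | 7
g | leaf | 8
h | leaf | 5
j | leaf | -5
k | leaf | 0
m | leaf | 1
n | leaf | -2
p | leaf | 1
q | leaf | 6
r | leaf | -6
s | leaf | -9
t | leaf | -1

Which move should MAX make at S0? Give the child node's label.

a (MAX): max(7, 8) = 8
b (MAX): max(5, -5) = 5
North (MIN): min(8, 5) = 5
c (MAX): max(0, 1, -2) = 1
d (MAX): max(1, 6) = 6
e (MAX): max(-6, -9, -1) = -1
South (MIN): min(1, 6, -1) = -1
S0 (MAX): max(5, -1) = 5
MAX at S0 wants the highest of {North=5, South=-1}, so chooses North.

North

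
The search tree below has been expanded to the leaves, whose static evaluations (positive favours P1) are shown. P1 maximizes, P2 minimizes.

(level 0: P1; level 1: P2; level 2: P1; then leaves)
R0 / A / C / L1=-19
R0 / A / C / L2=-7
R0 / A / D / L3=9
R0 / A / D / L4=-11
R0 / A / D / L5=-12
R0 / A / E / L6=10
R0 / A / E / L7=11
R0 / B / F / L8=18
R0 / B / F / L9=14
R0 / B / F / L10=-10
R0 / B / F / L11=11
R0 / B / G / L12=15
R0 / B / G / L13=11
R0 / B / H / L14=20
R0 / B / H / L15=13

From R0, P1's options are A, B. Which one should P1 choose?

B

C (P1): max(-19, -7) = -7
D (P1): max(9, -11, -12) = 9
E (P1): max(10, 11) = 11
A (P2): min(-7, 9, 11) = -7
F (P1): max(18, 14, -10, 11) = 18
G (P1): max(15, 11) = 15
H (P1): max(20, 13) = 20
B (P2): min(18, 15, 20) = 15
R0 (P1): max(-7, 15) = 15
P1 at R0 wants the highest of {A=-7, B=15}, so chooses B.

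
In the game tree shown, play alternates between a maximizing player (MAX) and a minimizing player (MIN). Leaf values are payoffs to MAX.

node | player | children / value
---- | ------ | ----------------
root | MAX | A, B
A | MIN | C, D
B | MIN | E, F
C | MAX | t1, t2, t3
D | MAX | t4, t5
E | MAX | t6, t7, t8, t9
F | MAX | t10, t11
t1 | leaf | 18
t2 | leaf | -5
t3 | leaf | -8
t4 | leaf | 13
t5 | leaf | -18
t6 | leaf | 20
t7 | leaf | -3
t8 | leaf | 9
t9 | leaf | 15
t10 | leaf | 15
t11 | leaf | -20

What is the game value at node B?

E (MAX): max(20, -3, 9, 15) = 20
F (MAX): max(15, -20) = 15
B (MIN): min(20, 15) = 15

15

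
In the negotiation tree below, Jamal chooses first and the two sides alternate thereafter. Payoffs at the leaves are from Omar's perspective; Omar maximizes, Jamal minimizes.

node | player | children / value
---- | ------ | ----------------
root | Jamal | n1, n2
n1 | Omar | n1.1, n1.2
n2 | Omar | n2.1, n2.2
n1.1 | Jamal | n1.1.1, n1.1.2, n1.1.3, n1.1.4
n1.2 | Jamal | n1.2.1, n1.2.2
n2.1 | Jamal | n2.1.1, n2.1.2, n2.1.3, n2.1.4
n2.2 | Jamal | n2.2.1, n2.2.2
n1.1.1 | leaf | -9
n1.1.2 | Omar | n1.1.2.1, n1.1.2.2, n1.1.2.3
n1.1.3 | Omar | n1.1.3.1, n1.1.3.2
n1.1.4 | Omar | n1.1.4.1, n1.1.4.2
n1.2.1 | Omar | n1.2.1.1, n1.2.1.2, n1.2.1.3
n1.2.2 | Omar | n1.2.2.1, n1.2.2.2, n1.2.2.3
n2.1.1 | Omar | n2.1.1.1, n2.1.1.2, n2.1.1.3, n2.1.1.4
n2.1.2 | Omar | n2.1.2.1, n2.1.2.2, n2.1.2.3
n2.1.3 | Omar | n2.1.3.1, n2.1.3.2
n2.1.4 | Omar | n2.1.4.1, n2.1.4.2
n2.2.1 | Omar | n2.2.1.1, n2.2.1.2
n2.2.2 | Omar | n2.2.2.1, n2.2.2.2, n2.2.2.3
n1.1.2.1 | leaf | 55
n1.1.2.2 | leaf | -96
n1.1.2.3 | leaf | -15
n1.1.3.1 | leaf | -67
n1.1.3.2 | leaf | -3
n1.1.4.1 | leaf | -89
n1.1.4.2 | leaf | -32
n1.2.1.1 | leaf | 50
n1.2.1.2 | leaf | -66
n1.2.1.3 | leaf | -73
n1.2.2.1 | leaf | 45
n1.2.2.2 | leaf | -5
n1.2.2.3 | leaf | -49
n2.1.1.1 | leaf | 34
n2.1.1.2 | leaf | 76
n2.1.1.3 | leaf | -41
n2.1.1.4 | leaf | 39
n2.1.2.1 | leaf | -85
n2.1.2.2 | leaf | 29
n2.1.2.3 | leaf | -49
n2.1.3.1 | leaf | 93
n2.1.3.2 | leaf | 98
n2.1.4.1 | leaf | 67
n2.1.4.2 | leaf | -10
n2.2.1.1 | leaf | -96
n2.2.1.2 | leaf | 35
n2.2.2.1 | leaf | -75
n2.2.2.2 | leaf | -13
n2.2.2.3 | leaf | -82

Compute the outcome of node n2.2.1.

35

n2.2.1 (Omar): max(-96, 35) = 35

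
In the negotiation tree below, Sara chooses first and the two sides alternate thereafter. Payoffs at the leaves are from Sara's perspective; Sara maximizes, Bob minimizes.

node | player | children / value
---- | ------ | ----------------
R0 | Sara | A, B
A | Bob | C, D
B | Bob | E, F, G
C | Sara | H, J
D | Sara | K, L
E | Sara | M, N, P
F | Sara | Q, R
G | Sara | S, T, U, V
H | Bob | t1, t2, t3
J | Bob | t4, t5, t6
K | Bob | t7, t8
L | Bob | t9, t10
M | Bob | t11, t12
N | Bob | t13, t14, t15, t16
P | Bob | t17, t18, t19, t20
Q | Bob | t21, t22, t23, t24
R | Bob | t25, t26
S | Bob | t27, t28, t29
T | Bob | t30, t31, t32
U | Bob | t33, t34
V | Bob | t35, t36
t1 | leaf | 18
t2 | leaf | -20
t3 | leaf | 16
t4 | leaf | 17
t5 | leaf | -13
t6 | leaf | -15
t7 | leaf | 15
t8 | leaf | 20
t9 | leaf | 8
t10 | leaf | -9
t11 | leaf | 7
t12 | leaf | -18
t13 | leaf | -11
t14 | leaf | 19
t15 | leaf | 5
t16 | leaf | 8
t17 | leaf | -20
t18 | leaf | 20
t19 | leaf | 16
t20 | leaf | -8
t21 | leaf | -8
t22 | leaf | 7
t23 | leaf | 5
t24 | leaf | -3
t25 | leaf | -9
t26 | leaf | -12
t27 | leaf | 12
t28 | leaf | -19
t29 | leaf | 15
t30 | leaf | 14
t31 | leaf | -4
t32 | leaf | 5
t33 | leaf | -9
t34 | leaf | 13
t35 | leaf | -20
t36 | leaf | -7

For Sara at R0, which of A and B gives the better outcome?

B

H (Bob): min(18, -20, 16) = -20
J (Bob): min(17, -13, -15) = -15
C (Sara): max(-20, -15) = -15
K (Bob): min(15, 20) = 15
L (Bob): min(8, -9) = -9
D (Sara): max(15, -9) = 15
A (Bob): min(-15, 15) = -15
M (Bob): min(7, -18) = -18
N (Bob): min(-11, 19, 5, 8) = -11
P (Bob): min(-20, 20, 16, -8) = -20
E (Sara): max(-18, -11, -20) = -11
Q (Bob): min(-8, 7, 5, -3) = -8
R (Bob): min(-9, -12) = -12
F (Sara): max(-8, -12) = -8
S (Bob): min(12, -19, 15) = -19
T (Bob): min(14, -4, 5) = -4
U (Bob): min(-9, 13) = -9
V (Bob): min(-20, -7) = -20
G (Sara): max(-19, -4, -9, -20) = -4
B (Bob): min(-11, -8, -4) = -11
Sara prefers the higher value; A=-15, B=-11. B is better since -11 > -15.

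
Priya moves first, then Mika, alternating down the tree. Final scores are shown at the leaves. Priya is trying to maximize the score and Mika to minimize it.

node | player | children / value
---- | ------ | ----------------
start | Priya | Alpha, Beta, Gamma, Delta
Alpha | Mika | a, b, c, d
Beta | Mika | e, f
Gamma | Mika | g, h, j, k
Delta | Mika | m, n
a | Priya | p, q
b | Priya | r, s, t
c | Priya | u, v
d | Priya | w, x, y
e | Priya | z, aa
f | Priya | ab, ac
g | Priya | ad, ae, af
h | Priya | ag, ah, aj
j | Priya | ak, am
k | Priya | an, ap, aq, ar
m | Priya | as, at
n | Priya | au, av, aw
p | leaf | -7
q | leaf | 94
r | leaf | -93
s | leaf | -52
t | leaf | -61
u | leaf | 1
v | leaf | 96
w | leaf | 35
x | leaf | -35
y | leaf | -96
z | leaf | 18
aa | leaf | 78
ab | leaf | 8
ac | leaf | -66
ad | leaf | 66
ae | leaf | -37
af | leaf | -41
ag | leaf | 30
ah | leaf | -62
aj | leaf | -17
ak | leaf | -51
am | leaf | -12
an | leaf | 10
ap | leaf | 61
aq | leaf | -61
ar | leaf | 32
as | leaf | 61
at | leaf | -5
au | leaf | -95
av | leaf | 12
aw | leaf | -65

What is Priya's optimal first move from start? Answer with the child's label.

Delta

a (Priya): max(-7, 94) = 94
b (Priya): max(-93, -52, -61) = -52
c (Priya): max(1, 96) = 96
d (Priya): max(35, -35, -96) = 35
Alpha (Mika): min(94, -52, 96, 35) = -52
e (Priya): max(18, 78) = 78
f (Priya): max(8, -66) = 8
Beta (Mika): min(78, 8) = 8
g (Priya): max(66, -37, -41) = 66
h (Priya): max(30, -62, -17) = 30
j (Priya): max(-51, -12) = -12
k (Priya): max(10, 61, -61, 32) = 61
Gamma (Mika): min(66, 30, -12, 61) = -12
m (Priya): max(61, -5) = 61
n (Priya): max(-95, 12, -65) = 12
Delta (Mika): min(61, 12) = 12
start (Priya): max(-52, 8, -12, 12) = 12
Priya at start wants the highest of {Alpha=-52, Beta=8, Gamma=-12, Delta=12}, so chooses Delta.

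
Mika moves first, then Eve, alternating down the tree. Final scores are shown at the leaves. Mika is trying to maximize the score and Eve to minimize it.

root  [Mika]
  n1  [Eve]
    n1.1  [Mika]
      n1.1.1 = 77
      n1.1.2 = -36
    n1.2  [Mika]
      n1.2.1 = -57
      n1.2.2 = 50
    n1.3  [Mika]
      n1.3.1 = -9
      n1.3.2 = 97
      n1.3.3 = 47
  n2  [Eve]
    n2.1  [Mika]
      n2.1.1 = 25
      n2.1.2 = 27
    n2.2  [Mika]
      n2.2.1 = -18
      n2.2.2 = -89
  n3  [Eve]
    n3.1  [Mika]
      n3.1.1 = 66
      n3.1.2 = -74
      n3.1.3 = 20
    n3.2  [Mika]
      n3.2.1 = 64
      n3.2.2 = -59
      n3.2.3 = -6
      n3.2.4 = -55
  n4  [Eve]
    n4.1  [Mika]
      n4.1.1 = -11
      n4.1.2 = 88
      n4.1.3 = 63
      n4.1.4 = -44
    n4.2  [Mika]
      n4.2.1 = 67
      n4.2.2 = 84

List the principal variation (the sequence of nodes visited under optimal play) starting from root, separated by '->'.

root -> n4 -> n4.2 -> n4.2.2

n1.1 (Mika): max(77, -36) = 77
n1.2 (Mika): max(-57, 50) = 50
n1.3 (Mika): max(-9, 97, 47) = 97
n1 (Eve): min(77, 50, 97) = 50
n2.1 (Mika): max(25, 27) = 27
n2.2 (Mika): max(-18, -89) = -18
n2 (Eve): min(27, -18) = -18
n3.1 (Mika): max(66, -74, 20) = 66
n3.2 (Mika): max(64, -59, -6, -55) = 64
n3 (Eve): min(66, 64) = 64
n4.1 (Mika): max(-11, 88, 63, -44) = 88
n4.2 (Mika): max(67, 84) = 84
n4 (Eve): min(88, 84) = 84
root (Mika): max(50, -18, 64, 84) = 84
At root, Mika picks n4 (highest: 84).
At n4, Eve picks n4.2 (lowest: 84).
At n4.2, Mika picks n4.2.2 (highest: 84).
Terminal value 84.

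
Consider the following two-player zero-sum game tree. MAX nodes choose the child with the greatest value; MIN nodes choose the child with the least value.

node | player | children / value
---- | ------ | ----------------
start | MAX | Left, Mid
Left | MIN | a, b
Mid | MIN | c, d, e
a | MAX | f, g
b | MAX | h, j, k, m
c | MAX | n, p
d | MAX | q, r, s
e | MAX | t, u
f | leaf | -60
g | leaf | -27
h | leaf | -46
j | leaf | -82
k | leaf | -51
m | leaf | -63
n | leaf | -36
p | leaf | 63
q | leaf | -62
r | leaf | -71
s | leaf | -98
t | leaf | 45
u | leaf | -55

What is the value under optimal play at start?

a (MAX): max(-60, -27) = -27
b (MAX): max(-46, -82, -51, -63) = -46
Left (MIN): min(-27, -46) = -46
c (MAX): max(-36, 63) = 63
d (MAX): max(-62, -71, -98) = -62
e (MAX): max(45, -55) = 45
Mid (MIN): min(63, -62, 45) = -62
start (MAX): max(-46, -62) = -46

-46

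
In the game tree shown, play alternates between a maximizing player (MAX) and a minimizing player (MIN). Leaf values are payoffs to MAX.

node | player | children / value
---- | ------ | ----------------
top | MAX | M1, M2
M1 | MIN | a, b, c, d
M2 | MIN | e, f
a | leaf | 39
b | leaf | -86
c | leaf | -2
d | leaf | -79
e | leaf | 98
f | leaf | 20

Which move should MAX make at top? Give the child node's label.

M1 (MIN): min(39, -86, -2, -79) = -86
M2 (MIN): min(98, 20) = 20
top (MAX): max(-86, 20) = 20
MAX at top wants the highest of {M1=-86, M2=20}, so chooses M2.

M2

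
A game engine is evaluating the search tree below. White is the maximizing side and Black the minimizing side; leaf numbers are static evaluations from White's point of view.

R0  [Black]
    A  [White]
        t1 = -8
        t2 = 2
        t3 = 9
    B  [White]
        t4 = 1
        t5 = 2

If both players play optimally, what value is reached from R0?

2

A (White): max(-8, 2, 9) = 9
B (White): max(1, 2) = 2
R0 (Black): min(9, 2) = 2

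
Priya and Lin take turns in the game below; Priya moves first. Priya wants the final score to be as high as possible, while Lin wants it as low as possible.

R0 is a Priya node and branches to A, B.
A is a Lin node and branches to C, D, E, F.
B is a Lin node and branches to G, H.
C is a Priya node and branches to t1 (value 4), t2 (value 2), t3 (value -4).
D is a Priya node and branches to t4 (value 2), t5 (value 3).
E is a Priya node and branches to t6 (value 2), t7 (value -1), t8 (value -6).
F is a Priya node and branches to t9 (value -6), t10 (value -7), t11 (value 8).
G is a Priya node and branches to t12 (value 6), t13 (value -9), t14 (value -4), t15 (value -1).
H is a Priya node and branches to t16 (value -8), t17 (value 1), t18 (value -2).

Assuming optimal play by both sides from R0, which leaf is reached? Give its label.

C (Priya): max(4, 2, -4) = 4
D (Priya): max(2, 3) = 3
E (Priya): max(2, -1, -6) = 2
F (Priya): max(-6, -7, 8) = 8
A (Lin): min(4, 3, 2, 8) = 2
G (Priya): max(6, -9, -4, -1) = 6
H (Priya): max(-8, 1, -2) = 1
B (Lin): min(6, 1) = 1
R0 (Priya): max(2, 1) = 2
At R0, Priya picks A (highest: 2).
At A, Lin picks E (lowest: 2).
At E, Priya picks t6 (highest: 2).
Terminal value 2.

t6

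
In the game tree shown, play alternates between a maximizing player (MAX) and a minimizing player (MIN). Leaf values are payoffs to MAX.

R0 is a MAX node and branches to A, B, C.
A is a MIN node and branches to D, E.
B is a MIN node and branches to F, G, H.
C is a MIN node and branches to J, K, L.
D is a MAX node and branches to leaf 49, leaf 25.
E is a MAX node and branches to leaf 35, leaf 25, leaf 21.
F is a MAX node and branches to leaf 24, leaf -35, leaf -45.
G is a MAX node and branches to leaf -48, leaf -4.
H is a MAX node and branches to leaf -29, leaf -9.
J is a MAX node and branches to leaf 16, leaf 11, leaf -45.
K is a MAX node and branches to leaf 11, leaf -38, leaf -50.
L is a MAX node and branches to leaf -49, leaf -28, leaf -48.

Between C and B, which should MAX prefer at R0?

J (MAX): max(16, 11, -45) = 16
K (MAX): max(11, -38, -50) = 11
L (MAX): max(-49, -28, -48) = -28
C (MIN): min(16, 11, -28) = -28
F (MAX): max(24, -35, -45) = 24
G (MAX): max(-48, -4) = -4
H (MAX): max(-29, -9) = -9
B (MIN): min(24, -4, -9) = -9
MAX prefers the higher value; C=-28, B=-9. B is better since -9 > -28.

B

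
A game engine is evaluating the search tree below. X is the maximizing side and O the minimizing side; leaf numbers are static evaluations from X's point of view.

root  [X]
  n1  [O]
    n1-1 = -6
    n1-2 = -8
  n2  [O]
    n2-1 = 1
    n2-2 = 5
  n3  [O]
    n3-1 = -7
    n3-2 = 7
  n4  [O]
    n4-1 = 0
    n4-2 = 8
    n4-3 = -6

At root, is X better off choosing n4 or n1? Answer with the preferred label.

n4 (O): min(0, 8, -6) = -6
n1 (O): min(-6, -8) = -8
X prefers the higher value; n4=-6, n1=-8. n4 is better since -6 > -8.

n4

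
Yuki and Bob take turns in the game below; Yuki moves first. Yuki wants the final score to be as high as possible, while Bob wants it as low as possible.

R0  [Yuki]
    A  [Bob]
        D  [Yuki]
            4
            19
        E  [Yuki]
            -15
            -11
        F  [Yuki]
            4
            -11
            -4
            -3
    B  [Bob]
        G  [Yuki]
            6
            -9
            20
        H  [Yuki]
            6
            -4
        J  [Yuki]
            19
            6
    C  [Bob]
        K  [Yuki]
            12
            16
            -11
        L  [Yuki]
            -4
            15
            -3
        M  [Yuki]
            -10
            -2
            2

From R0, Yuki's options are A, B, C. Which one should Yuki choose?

B

D (Yuki): max(4, 19) = 19
E (Yuki): max(-15, -11) = -11
F (Yuki): max(4, -11, -4, -3) = 4
A (Bob): min(19, -11, 4) = -11
G (Yuki): max(6, -9, 20) = 20
H (Yuki): max(6, -4) = 6
J (Yuki): max(19, 6) = 19
B (Bob): min(20, 6, 19) = 6
K (Yuki): max(12, 16, -11) = 16
L (Yuki): max(-4, 15, -3) = 15
M (Yuki): max(-10, -2, 2) = 2
C (Bob): min(16, 15, 2) = 2
R0 (Yuki): max(-11, 6, 2) = 6
Yuki at R0 wants the highest of {A=-11, B=6, C=2}, so chooses B.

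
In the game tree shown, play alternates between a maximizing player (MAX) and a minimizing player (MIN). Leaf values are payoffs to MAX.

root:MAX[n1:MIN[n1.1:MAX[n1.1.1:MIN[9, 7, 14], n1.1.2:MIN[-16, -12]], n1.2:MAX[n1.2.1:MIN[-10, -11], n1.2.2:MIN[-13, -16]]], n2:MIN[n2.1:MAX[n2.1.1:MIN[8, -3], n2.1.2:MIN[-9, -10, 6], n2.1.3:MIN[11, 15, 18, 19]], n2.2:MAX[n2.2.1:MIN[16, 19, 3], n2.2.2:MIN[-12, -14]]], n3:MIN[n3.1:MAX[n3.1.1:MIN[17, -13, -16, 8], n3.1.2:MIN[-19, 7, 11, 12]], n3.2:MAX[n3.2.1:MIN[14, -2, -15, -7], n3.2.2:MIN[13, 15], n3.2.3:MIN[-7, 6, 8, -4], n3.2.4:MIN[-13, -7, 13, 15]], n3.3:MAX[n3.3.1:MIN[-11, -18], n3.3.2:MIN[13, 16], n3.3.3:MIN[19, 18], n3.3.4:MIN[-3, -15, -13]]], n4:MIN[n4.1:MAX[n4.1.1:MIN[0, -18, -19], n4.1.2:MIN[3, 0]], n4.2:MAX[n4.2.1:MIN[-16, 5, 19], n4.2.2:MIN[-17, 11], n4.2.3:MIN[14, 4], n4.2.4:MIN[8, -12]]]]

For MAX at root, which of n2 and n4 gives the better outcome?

n2.1.1 (MIN): min(8, -3) = -3
n2.1.2 (MIN): min(-9, -10, 6) = -10
n2.1.3 (MIN): min(11, 15, 18, 19) = 11
n2.1 (MAX): max(-3, -10, 11) = 11
n2.2.1 (MIN): min(16, 19, 3) = 3
n2.2.2 (MIN): min(-12, -14) = -14
n2.2 (MAX): max(3, -14) = 3
n2 (MIN): min(11, 3) = 3
n4.1.1 (MIN): min(0, -18, -19) = -19
n4.1.2 (MIN): min(3, 0) = 0
n4.1 (MAX): max(-19, 0) = 0
n4.2.1 (MIN): min(-16, 5, 19) = -16
n4.2.2 (MIN): min(-17, 11) = -17
n4.2.3 (MIN): min(14, 4) = 4
n4.2.4 (MIN): min(8, -12) = -12
n4.2 (MAX): max(-16, -17, 4, -12) = 4
n4 (MIN): min(0, 4) = 0
MAX prefers the higher value; n2=3, n4=0. n2 is better since 3 > 0.

n2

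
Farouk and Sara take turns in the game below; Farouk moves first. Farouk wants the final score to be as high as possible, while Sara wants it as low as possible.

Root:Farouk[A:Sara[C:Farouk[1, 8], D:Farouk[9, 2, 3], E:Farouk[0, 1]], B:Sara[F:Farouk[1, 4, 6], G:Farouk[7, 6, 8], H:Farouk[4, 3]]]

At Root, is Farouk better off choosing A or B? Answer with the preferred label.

B

C (Farouk): max(1, 8) = 8
D (Farouk): max(9, 2, 3) = 9
E (Farouk): max(0, 1) = 1
A (Sara): min(8, 9, 1) = 1
F (Farouk): max(1, 4, 6) = 6
G (Farouk): max(7, 6, 8) = 8
H (Farouk): max(4, 3) = 4
B (Sara): min(6, 8, 4) = 4
Farouk prefers the higher value; A=1, B=4. B is better since 4 > 1.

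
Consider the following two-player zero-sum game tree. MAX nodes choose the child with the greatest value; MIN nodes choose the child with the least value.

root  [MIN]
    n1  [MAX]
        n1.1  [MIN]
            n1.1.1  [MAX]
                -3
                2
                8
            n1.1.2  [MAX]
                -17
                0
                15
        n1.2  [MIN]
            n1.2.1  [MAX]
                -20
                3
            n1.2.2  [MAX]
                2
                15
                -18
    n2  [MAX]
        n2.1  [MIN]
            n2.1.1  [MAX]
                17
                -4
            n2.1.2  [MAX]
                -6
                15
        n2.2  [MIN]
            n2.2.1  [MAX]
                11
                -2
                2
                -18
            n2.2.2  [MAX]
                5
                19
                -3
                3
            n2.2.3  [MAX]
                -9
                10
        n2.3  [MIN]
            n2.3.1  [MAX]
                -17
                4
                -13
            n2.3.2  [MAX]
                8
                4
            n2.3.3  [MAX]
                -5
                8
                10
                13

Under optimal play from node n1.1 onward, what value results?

n1.1.1 (MAX): max(-3, 2, 8) = 8
n1.1.2 (MAX): max(-17, 0, 15) = 15
n1.1 (MIN): min(8, 15) = 8

8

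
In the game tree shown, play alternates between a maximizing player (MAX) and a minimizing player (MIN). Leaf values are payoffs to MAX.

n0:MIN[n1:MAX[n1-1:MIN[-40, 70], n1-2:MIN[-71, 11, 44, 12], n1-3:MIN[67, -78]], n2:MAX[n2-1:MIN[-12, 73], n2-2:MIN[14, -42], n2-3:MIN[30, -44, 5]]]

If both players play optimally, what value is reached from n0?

n1-1 (MIN): min(-40, 70) = -40
n1-2 (MIN): min(-71, 11, 44, 12) = -71
n1-3 (MIN): min(67, -78) = -78
n1 (MAX): max(-40, -71, -78) = -40
n2-1 (MIN): min(-12, 73) = -12
n2-2 (MIN): min(14, -42) = -42
n2-3 (MIN): min(30, -44, 5) = -44
n2 (MAX): max(-12, -42, -44) = -12
n0 (MIN): min(-40, -12) = -40

-40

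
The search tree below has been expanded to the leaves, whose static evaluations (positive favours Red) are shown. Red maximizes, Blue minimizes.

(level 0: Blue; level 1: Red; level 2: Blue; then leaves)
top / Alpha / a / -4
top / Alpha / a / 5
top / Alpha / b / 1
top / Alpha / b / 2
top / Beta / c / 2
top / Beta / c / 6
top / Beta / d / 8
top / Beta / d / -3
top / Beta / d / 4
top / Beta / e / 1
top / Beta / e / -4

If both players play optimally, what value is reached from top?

a (Blue): min(-4, 5) = -4
b (Blue): min(1, 2) = 1
Alpha (Red): max(-4, 1) = 1
c (Blue): min(2, 6) = 2
d (Blue): min(8, -3, 4) = -3
e (Blue): min(1, -4) = -4
Beta (Red): max(2, -3, -4) = 2
top (Blue): min(1, 2) = 1

1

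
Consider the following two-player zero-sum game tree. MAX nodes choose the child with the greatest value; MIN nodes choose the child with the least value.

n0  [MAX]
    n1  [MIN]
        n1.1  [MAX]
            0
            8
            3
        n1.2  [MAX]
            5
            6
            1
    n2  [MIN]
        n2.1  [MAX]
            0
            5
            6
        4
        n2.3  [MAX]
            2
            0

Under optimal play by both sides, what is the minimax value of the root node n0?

n1.1 (MAX): max(0, 8, 3) = 8
n1.2 (MAX): max(5, 6, 1) = 6
n1 (MIN): min(8, 6) = 6
n2.1 (MAX): max(0, 5, 6) = 6
n2.3 (MAX): max(2, 0) = 2
n2 (MIN): min(6, 4, 2) = 2
n0 (MAX): max(6, 2) = 6

6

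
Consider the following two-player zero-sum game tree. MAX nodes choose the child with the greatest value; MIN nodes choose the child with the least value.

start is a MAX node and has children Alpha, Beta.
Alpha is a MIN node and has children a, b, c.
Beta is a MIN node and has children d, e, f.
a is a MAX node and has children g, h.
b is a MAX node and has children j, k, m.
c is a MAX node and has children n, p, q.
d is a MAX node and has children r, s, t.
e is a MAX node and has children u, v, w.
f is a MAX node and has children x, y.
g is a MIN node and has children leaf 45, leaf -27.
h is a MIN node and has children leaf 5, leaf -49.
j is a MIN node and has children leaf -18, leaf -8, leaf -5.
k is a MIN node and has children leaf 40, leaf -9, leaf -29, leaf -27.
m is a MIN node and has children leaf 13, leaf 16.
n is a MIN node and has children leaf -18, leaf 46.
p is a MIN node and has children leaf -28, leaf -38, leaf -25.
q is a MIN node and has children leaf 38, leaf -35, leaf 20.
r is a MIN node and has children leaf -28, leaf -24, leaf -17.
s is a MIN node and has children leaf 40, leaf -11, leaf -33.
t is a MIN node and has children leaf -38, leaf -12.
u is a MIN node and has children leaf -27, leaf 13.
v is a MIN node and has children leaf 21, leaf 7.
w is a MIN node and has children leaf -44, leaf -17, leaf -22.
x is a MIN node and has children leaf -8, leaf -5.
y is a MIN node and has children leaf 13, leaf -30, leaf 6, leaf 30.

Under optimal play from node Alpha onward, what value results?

g (MIN): min(45, -27) = -27
h (MIN): min(5, -49) = -49
a (MAX): max(-27, -49) = -27
j (MIN): min(-18, -8, -5) = -18
k (MIN): min(40, -9, -29, -27) = -29
m (MIN): min(13, 16) = 13
b (MAX): max(-18, -29, 13) = 13
n (MIN): min(-18, 46) = -18
p (MIN): min(-28, -38, -25) = -38
q (MIN): min(38, -35, 20) = -35
c (MAX): max(-18, -38, -35) = -18
Alpha (MIN): min(-27, 13, -18) = -27

-27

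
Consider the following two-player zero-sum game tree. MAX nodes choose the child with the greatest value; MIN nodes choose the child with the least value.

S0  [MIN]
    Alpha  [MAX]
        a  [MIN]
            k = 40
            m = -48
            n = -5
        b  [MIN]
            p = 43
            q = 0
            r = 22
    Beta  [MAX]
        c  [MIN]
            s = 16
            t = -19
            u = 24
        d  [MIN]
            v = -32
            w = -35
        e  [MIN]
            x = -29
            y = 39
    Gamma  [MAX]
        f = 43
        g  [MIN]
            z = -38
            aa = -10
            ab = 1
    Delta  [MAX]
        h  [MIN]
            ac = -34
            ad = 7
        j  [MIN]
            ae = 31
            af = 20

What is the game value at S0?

-19

a (MIN): min(40, -48, -5) = -48
b (MIN): min(43, 0, 22) = 0
Alpha (MAX): max(-48, 0) = 0
c (MIN): min(16, -19, 24) = -19
d (MIN): min(-32, -35) = -35
e (MIN): min(-29, 39) = -29
Beta (MAX): max(-19, -35, -29) = -19
g (MIN): min(-38, -10, 1) = -38
Gamma (MAX): max(43, -38) = 43
h (MIN): min(-34, 7) = -34
j (MIN): min(31, 20) = 20
Delta (MAX): max(-34, 20) = 20
S0 (MIN): min(0, -19, 43, 20) = -19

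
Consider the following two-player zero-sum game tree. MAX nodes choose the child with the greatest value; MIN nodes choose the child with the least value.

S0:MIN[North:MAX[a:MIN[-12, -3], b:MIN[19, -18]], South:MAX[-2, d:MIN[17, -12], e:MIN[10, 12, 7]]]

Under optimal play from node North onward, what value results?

a (MIN): min(-12, -3) = -12
b (MIN): min(19, -18) = -18
North (MAX): max(-12, -18) = -12

-12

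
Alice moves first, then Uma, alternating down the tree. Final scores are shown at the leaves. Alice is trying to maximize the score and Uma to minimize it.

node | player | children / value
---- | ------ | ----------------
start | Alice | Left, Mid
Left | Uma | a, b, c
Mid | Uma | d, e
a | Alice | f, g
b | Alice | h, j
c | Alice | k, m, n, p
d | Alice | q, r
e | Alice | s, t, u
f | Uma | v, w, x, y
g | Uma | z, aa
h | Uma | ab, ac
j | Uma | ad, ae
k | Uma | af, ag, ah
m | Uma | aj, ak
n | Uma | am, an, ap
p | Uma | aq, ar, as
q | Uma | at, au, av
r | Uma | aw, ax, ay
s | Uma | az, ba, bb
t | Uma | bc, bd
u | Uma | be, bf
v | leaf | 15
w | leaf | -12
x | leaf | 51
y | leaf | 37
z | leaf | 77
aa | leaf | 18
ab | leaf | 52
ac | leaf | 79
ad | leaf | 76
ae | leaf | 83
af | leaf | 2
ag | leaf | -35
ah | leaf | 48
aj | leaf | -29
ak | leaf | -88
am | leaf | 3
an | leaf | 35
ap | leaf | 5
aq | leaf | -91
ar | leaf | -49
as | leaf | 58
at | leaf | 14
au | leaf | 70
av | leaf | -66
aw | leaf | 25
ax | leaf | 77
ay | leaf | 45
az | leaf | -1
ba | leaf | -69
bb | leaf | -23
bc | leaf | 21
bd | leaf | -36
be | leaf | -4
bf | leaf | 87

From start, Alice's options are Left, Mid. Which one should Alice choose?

Left

f (Uma): min(15, -12, 51, 37) = -12
g (Uma): min(77, 18) = 18
a (Alice): max(-12, 18) = 18
h (Uma): min(52, 79) = 52
j (Uma): min(76, 83) = 76
b (Alice): max(52, 76) = 76
k (Uma): min(2, -35, 48) = -35
m (Uma): min(-29, -88) = -88
n (Uma): min(3, 35, 5) = 3
p (Uma): min(-91, -49, 58) = -91
c (Alice): max(-35, -88, 3, -91) = 3
Left (Uma): min(18, 76, 3) = 3
q (Uma): min(14, 70, -66) = -66
r (Uma): min(25, 77, 45) = 25
d (Alice): max(-66, 25) = 25
s (Uma): min(-1, -69, -23) = -69
t (Uma): min(21, -36) = -36
u (Uma): min(-4, 87) = -4
e (Alice): max(-69, -36, -4) = -4
Mid (Uma): min(25, -4) = -4
start (Alice): max(3, -4) = 3
Alice at start wants the highest of {Left=3, Mid=-4}, so chooses Left.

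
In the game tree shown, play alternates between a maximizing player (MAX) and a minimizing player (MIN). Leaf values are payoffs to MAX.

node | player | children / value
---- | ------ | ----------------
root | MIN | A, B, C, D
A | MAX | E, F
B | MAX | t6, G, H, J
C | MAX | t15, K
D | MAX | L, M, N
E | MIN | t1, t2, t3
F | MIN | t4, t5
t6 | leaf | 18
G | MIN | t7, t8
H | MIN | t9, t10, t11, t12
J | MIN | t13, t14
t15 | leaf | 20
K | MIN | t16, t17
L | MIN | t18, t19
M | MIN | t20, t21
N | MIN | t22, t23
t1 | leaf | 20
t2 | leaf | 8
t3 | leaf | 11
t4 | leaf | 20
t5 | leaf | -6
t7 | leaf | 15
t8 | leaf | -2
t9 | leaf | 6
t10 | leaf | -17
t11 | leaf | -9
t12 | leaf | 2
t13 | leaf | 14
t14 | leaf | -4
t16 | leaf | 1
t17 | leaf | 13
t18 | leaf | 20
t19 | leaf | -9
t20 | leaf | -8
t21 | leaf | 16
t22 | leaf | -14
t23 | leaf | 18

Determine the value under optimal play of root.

E (MIN): min(20, 8, 11) = 8
F (MIN): min(20, -6) = -6
A (MAX): max(8, -6) = 8
G (MIN): min(15, -2) = -2
H (MIN): min(6, -17, -9, 2) = -17
J (MIN): min(14, -4) = -4
B (MAX): max(18, -2, -17, -4) = 18
K (MIN): min(1, 13) = 1
C (MAX): max(20, 1) = 20
L (MIN): min(20, -9) = -9
M (MIN): min(-8, 16) = -8
N (MIN): min(-14, 18) = -14
D (MAX): max(-9, -8, -14) = -8
root (MIN): min(8, 18, 20, -8) = -8

-8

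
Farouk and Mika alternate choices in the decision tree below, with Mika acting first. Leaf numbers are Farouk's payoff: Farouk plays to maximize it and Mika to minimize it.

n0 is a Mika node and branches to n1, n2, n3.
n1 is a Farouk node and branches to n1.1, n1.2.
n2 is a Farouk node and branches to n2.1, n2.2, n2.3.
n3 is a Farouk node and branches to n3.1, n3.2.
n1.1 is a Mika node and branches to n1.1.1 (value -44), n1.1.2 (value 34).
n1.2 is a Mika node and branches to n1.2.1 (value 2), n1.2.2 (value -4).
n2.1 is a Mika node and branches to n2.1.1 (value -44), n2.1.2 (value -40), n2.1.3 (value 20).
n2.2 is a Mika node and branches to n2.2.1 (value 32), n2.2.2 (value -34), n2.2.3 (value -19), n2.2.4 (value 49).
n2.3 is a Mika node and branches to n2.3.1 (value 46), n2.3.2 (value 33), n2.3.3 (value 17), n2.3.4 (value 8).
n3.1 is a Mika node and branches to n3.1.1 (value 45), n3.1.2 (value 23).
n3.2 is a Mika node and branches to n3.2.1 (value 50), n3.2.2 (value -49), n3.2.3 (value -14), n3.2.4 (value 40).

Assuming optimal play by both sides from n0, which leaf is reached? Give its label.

n1.1 (Mika): min(-44, 34) = -44
n1.2 (Mika): min(2, -4) = -4
n1 (Farouk): max(-44, -4) = -4
n2.1 (Mika): min(-44, -40, 20) = -44
n2.2 (Mika): min(32, -34, -19, 49) = -34
n2.3 (Mika): min(46, 33, 17, 8) = 8
n2 (Farouk): max(-44, -34, 8) = 8
n3.1 (Mika): min(45, 23) = 23
n3.2 (Mika): min(50, -49, -14, 40) = -49
n3 (Farouk): max(23, -49) = 23
n0 (Mika): min(-4, 8, 23) = -4
At n0, Mika picks n1 (lowest: -4).
At n1, Farouk picks n1.2 (highest: -4).
At n1.2, Mika picks n1.2.2 (lowest: -4).
Terminal value -4.

n1.2.2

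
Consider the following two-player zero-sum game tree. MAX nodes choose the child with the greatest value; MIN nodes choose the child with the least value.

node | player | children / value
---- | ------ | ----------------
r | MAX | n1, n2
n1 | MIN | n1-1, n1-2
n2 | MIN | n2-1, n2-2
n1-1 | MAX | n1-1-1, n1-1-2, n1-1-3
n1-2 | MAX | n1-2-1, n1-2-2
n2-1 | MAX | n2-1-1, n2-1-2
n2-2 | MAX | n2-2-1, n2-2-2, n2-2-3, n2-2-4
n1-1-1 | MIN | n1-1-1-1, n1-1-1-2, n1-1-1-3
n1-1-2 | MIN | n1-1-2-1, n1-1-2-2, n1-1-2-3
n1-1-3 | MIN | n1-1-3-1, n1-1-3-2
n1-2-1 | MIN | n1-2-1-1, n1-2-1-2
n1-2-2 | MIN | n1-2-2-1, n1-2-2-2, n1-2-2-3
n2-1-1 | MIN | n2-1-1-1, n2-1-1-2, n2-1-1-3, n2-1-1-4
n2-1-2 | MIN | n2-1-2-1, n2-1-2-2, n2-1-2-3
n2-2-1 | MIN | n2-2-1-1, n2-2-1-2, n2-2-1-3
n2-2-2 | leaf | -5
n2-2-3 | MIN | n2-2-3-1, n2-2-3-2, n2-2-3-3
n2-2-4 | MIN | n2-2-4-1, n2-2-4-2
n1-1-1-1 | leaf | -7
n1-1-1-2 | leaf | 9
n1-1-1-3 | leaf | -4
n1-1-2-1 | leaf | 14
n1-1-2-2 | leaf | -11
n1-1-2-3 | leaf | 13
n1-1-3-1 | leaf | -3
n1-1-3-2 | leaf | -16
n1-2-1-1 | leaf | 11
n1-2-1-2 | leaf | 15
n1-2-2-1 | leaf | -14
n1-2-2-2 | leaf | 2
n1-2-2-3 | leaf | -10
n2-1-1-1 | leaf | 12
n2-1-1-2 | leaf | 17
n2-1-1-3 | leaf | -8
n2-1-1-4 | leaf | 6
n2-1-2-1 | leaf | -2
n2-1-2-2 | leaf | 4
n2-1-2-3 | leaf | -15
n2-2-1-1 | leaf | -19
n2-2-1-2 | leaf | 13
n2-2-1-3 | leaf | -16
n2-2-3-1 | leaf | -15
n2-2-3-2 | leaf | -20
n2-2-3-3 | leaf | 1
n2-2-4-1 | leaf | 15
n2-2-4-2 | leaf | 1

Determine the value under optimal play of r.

-7

n1-1-1 (MIN): min(-7, 9, -4) = -7
n1-1-2 (MIN): min(14, -11, 13) = -11
n1-1-3 (MIN): min(-3, -16) = -16
n1-1 (MAX): max(-7, -11, -16) = -7
n1-2-1 (MIN): min(11, 15) = 11
n1-2-2 (MIN): min(-14, 2, -10) = -14
n1-2 (MAX): max(11, -14) = 11
n1 (MIN): min(-7, 11) = -7
n2-1-1 (MIN): min(12, 17, -8, 6) = -8
n2-1-2 (MIN): min(-2, 4, -15) = -15
n2-1 (MAX): max(-8, -15) = -8
n2-2-1 (MIN): min(-19, 13, -16) = -19
n2-2-3 (MIN): min(-15, -20, 1) = -20
n2-2-4 (MIN): min(15, 1) = 1
n2-2 (MAX): max(-19, -5, -20, 1) = 1
n2 (MIN): min(-8, 1) = -8
r (MAX): max(-7, -8) = -7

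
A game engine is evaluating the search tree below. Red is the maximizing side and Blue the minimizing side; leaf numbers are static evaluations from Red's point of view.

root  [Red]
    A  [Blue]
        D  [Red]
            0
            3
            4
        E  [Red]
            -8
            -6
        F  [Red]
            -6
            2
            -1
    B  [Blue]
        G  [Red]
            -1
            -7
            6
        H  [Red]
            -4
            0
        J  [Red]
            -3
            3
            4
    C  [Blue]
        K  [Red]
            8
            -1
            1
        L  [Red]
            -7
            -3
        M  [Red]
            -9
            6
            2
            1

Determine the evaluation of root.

D (Red): max(0, 3, 4) = 4
E (Red): max(-8, -6) = -6
F (Red): max(-6, 2, -1) = 2
A (Blue): min(4, -6, 2) = -6
G (Red): max(-1, -7, 6) = 6
H (Red): max(-4, 0) = 0
J (Red): max(-3, 3, 4) = 4
B (Blue): min(6, 0, 4) = 0
K (Red): max(8, -1, 1) = 8
L (Red): max(-7, -3) = -3
M (Red): max(-9, 6, 2, 1) = 6
C (Blue): min(8, -3, 6) = -3
root (Red): max(-6, 0, -3) = 0

0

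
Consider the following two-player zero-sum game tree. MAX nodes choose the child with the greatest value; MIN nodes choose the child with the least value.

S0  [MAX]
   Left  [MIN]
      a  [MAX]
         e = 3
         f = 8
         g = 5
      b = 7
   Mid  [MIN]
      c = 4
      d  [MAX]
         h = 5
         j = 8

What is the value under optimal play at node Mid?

d (MAX): max(5, 8) = 8
Mid (MIN): min(4, 8) = 4

4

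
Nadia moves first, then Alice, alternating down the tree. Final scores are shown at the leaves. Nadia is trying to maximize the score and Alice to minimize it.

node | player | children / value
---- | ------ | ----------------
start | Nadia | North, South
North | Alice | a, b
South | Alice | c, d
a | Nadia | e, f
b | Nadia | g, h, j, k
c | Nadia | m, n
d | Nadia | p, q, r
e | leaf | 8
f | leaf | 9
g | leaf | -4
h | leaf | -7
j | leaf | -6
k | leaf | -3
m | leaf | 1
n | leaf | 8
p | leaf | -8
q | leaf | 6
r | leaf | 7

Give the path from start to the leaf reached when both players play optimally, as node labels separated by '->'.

a (Nadia): max(8, 9) = 9
b (Nadia): max(-4, -7, -6, -3) = -3
North (Alice): min(9, -3) = -3
c (Nadia): max(1, 8) = 8
d (Nadia): max(-8, 6, 7) = 7
South (Alice): min(8, 7) = 7
start (Nadia): max(-3, 7) = 7
At start, Nadia picks South (highest: 7).
At South, Alice picks d (lowest: 7).
At d, Nadia picks r (highest: 7).
Terminal value 7.

start -> South -> d -> r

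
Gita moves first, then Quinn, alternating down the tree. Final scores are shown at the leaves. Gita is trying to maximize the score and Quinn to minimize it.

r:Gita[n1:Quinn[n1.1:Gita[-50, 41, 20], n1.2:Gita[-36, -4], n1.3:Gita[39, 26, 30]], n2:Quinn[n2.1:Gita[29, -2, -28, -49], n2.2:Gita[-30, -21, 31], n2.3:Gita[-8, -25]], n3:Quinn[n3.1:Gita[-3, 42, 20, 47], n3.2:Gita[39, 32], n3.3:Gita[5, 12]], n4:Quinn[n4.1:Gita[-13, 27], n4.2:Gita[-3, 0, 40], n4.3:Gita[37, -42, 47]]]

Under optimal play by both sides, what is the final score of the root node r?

n1.1 (Gita): max(-50, 41, 20) = 41
n1.2 (Gita): max(-36, -4) = -4
n1.3 (Gita): max(39, 26, 30) = 39
n1 (Quinn): min(41, -4, 39) = -4
n2.1 (Gita): max(29, -2, -28, -49) = 29
n2.2 (Gita): max(-30, -21, 31) = 31
n2.3 (Gita): max(-8, -25) = -8
n2 (Quinn): min(29, 31, -8) = -8
n3.1 (Gita): max(-3, 42, 20, 47) = 47
n3.2 (Gita): max(39, 32) = 39
n3.3 (Gita): max(5, 12) = 12
n3 (Quinn): min(47, 39, 12) = 12
n4.1 (Gita): max(-13, 27) = 27
n4.2 (Gita): max(-3, 0, 40) = 40
n4.3 (Gita): max(37, -42, 47) = 47
n4 (Quinn): min(27, 40, 47) = 27
r (Gita): max(-4, -8, 12, 27) = 27

27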